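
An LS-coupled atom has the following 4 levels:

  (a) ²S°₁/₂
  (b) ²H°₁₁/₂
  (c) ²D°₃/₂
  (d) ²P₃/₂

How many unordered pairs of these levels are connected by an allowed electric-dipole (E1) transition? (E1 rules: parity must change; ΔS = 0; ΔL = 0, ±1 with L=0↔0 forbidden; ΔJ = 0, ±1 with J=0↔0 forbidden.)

(a)–(b): forbidden (parity, ΔL, ΔJ).
(a)–(c): forbidden (parity, ΔL).
(a)–(d): allowed.
(b)–(c): forbidden (parity, ΔL, ΔJ).
(b)–(d): forbidden (ΔL, ΔJ).
(c)–(d): allowed.
Allowed pairs: 2 of 6.

2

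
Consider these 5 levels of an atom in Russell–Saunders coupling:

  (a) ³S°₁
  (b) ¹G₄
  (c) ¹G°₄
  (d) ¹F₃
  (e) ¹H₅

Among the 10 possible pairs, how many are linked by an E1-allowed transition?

(a)–(b): forbidden (ΔS, ΔL, ΔJ).
(a)–(c): forbidden (parity, ΔS, ΔL, ΔJ).
(a)–(d): forbidden (ΔS, ΔL, ΔJ).
(a)–(e): forbidden (ΔS, ΔL, ΔJ).
(b)–(c): allowed.
(b)–(d): forbidden (parity).
(b)–(e): forbidden (parity).
(c)–(d): allowed.
(c)–(e): allowed.
(d)–(e): forbidden (parity, ΔL, ΔJ).
Allowed pairs: 3 of 10.

3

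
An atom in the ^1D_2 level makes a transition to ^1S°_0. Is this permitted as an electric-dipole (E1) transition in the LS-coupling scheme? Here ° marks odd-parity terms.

Reading off the term symbols: S 0→0, L 2→0, J 2→0, parity even→odd.
ΔL = 0, ±1 (not L=0↔0): L: 2 → 0, ΔL = -2 — ✗.
ΔS = 0: S: 0 → 0 — ✓.
ΔJ = 0, ±1 (not J=0↔0): J: 2 → 0, ΔJ = -2 — ✗.
Parity must change: even → odd — ✓.
Rule(s) violated: ΔL, ΔJ.

forbidden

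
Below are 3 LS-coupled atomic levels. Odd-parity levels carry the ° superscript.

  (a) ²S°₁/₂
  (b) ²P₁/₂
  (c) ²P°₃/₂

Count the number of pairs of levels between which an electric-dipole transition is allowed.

2

(a)–(b): allowed.
(a)–(c): forbidden (parity).
(b)–(c): allowed.
Allowed pairs: 2 of 3.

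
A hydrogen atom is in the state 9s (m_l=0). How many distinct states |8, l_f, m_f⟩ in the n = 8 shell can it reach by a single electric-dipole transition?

3

E1 requires Δl = ±1, so l_f ∈ {-1, 1}; with 0 ≤ l_f ≤ n_f−1 = 7, the allowed l_f values are {1}.
For l_f = 1: m_f ∈ {m_i−1, m_i, m_i+1} ∩ [−1, 1] = {-1, 0, 1} → 3 states.
Total: 3.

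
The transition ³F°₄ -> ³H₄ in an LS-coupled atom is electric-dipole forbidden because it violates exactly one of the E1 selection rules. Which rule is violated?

the ΔL = 0, ±1 rule

Parity must change: odd → even — ✓.
ΔS = 0: S: 1 → 1 — ✓.
ΔL = 0, ±1 (not L=0↔0): L: 3 → 5, ΔL = +2 — ✗.
ΔJ = 0, ±1 (not J=0↔0): J: 4 → 4, ΔJ = +0 — ✓.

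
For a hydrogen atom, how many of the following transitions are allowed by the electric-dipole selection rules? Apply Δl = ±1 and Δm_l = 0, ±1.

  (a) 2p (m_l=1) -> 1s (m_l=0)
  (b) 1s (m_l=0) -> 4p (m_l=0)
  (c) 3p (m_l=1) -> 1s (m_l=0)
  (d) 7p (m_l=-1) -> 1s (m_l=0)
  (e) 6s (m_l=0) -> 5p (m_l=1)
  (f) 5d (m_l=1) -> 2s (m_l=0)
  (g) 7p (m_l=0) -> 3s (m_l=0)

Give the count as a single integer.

6

(a) allowed
(b) allowed
(c) allowed
(d) allowed
(e) allowed
(f) forbidden — Δl = -2 (E1 requires Δl = ±1)
(g) allowed
Total allowed: 6 of 7.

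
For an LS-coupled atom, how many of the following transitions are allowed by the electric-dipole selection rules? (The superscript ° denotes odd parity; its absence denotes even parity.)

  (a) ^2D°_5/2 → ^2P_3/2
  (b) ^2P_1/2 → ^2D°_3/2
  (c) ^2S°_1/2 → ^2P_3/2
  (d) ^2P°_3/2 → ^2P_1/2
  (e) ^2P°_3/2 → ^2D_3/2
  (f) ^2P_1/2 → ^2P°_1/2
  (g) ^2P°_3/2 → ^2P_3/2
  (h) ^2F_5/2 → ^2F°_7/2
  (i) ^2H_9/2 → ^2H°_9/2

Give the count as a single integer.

(a) allowed
(b) allowed
(c) allowed
(d) allowed
(e) allowed
(f) allowed
(g) allowed
(h) allowed
(i) allowed
Total allowed: 9 of 9.

9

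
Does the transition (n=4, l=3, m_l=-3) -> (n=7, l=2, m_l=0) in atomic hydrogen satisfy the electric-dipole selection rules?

forbidden

l: 3 → 2 (Δl = -1). Δl = ±1 ok.
m_l: -3 → 0 (Δm_l = +3). |Δm_l| ≤ 1 fails.
The transition is electric-dipole forbidden.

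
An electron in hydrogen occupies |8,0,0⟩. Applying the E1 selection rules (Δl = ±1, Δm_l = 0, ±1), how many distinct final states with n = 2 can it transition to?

3

E1 requires Δl = ±1, so l_f ∈ {-1, 1}; with 0 ≤ l_f ≤ n_f−1 = 1, the allowed l_f values are {1}.
For l_f = 1: m_f ∈ {m_i−1, m_i, m_i+1} ∩ [−1, 1] = {-1, 0, 1} → 3 states.
Total: 3.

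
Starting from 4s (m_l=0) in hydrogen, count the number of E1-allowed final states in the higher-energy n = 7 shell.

E1 requires Δl = ±1, so l_f ∈ {-1, 1}; with 0 ≤ l_f ≤ n_f−1 = 6, the allowed l_f values are {1}.
For l_f = 1: m_f ∈ {m_i−1, m_i, m_i+1} ∩ [−1, 1] = {-1, 0, 1} → 3 states.
Total: 3.

3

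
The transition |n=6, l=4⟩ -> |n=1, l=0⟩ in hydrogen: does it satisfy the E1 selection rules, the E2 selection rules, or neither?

Δl = 0 − 4 = -4; l_i + l_f = 4.
E1 (Δl = ±1): not satisfied.
E2 (Δl = 0,±2, l_i+l_f ≥ 2): not satisfied.

neither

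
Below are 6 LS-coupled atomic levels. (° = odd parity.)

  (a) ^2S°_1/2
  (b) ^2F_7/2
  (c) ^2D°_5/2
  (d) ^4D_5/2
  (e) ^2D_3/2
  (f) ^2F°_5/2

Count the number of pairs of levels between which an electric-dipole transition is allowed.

(a)–(b): forbidden (ΔL, ΔJ).
(a)–(c): forbidden (parity, ΔL, ΔJ).
(a)–(d): forbidden (ΔS, ΔL, ΔJ).
(a)–(e): forbidden (ΔL).
(a)–(f): forbidden (parity, ΔL, ΔJ).
(b)–(c): allowed.
(b)–(d): forbidden (parity, ΔS).
(b)–(e): forbidden (parity, ΔJ).
(b)–(f): allowed.
(c)–(d): forbidden (ΔS).
(c)–(e): allowed.
(c)–(f): forbidden (parity).
(d)–(e): forbidden (parity, ΔS).
(d)–(f): forbidden (ΔS).
(e)–(f): allowed.
Allowed pairs: 4 of 15.

4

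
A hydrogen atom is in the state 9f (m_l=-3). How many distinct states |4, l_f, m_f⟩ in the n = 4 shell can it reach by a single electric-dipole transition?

1

E1 requires Δl = ±1, so l_f ∈ {2, 4}; with 0 ≤ l_f ≤ n_f−1 = 3, the allowed l_f values are {2}.
For l_f = 2: m_f ∈ {m_i−1, m_i, m_i+1} ∩ [−2, 2] = {-2} → 1 state.
Total: 1.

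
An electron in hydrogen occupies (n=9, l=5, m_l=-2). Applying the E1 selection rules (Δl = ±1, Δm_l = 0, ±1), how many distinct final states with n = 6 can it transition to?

3

E1 requires Δl = ±1, so l_f ∈ {4, 6}; with 0 ≤ l_f ≤ n_f−1 = 5, the allowed l_f values are {4}.
For l_f = 4: m_f ∈ {m_i−1, m_i, m_i+1} ∩ [−4, 4] = {-3, -2, -1} → 3 states.
Total: 3.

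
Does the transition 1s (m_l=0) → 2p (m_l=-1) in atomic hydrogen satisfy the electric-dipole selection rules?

l: 0 → 1 (Δl = +1). Δl = ±1 satisfied.
m_l: 0 → -1 (Δm_l = -1). |Δm_l| ≤ 1 satisfied.
All E1 selection rules are satisfied.

allowed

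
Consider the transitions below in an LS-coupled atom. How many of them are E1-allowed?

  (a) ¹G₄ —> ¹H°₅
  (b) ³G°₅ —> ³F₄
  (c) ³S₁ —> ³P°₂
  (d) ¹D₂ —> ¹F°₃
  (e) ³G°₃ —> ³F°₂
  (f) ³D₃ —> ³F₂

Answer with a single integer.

(a) allowed
(b) allowed
(c) allowed
(d) allowed
(e) forbidden (parity fails)
(f) forbidden (parity fails)
Total allowed: 4 of 6.

4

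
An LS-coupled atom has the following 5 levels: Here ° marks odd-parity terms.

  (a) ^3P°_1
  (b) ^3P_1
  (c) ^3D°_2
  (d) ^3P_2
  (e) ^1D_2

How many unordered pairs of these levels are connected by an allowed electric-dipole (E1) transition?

4

(a)–(b): allowed.
(a)–(c): forbidden (parity).
(a)–(d): allowed.
(a)–(e): forbidden (ΔS).
(b)–(c): allowed.
(b)–(d): forbidden (parity).
(b)–(e): forbidden (parity, ΔS).
(c)–(d): allowed.
(c)–(e): forbidden (ΔS).
(d)–(e): forbidden (parity, ΔS).
Allowed pairs: 4 of 10.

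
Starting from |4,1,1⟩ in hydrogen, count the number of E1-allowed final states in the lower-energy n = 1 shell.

E1 requires Δl = ±1, so l_f ∈ {0, 2}; with 0 ≤ l_f ≤ n_f−1 = 0, the allowed l_f values are {0}.
For l_f = 0: m_f ∈ {m_i−1, m_i, m_i+1} ∩ [−0, 0] = {0} → 1 state.
Total: 1.

1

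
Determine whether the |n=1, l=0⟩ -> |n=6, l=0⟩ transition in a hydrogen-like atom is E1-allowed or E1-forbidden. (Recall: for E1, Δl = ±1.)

forbidden

l: 0 → 0 (Δl = +0). Δl = ±1 fails.
The transition is electric-dipole forbidden.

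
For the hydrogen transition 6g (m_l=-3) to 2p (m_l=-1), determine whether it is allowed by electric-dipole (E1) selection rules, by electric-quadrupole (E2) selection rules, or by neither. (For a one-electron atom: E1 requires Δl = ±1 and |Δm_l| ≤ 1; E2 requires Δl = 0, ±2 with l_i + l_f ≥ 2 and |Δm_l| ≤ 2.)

neither

Δl = 1 − 4 = -3; l_i + l_f = 5.
Δm_l = +2.
E1 (Δl = ±1, |Δm_l| ≤ 1): not satisfied.
E2 (Δl = 0,±2, l_i+l_f ≥ 2, |Δm_l| ≤ 2): not satisfied.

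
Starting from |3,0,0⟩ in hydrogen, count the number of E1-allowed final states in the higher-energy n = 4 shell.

3

E1 requires Δl = ±1, so l_f ∈ {-1, 1}; with 0 ≤ l_f ≤ n_f−1 = 3, the allowed l_f values are {1}.
For l_f = 1: m_f ∈ {m_i−1, m_i, m_i+1} ∩ [−1, 1] = {-1, 0, 1} → 3 states.
Total: 3.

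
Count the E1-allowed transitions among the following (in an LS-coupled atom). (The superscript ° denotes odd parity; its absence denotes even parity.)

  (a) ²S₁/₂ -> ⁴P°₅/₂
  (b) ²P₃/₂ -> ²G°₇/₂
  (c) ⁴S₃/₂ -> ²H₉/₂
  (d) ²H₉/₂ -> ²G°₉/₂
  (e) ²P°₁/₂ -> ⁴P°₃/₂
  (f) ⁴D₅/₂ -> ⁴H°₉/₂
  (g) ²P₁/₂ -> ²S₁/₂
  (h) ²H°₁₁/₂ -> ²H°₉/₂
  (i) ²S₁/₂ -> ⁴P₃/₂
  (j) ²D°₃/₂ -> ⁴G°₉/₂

1

(a) forbidden (ΔS, ΔJ fail)
(b) forbidden (ΔL, ΔJ fail)
(c) forbidden (parity, ΔS, ΔL, ΔJ fail)
(d) allowed
(e) forbidden (parity, ΔS fail)
(f) forbidden (ΔL, ΔJ fail)
(g) forbidden (parity fails)
(h) forbidden (parity fails)
(i) forbidden (parity, ΔS fail)
(j) forbidden (parity, ΔS, ΔL, ΔJ fail)
Total allowed: 1 of 10.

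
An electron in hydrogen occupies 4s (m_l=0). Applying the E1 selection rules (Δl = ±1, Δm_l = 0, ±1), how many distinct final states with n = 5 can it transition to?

3

E1 requires Δl = ±1, so l_f ∈ {-1, 1}; with 0 ≤ l_f ≤ n_f−1 = 4, the allowed l_f values are {1}.
For l_f = 1: m_f ∈ {m_i−1, m_i, m_i+1} ∩ [−1, 1] = {-1, 0, 1} → 3 states.
Total: 3.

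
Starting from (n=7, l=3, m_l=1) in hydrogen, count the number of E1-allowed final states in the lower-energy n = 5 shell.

6

E1 requires Δl = ±1, so l_f ∈ {2, 4}; with 0 ≤ l_f ≤ n_f−1 = 4, the allowed l_f values are {2, 4}.
For l_f = 2: m_f ∈ {m_i−1, m_i, m_i+1} ∩ [−2, 2] = {0, 1, 2} → 3 states.
For l_f = 4: m_f ∈ {m_i−1, m_i, m_i+1} ∩ [−4, 4] = {0, 1, 2} → 3 states.
Total: 6.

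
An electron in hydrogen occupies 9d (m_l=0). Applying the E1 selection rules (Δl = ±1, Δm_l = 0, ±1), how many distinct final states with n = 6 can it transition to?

E1 requires Δl = ±1, so l_f ∈ {1, 3}; with 0 ≤ l_f ≤ n_f−1 = 5, the allowed l_f values are {1, 3}.
For l_f = 1: m_f ∈ {m_i−1, m_i, m_i+1} ∩ [−1, 1] = {-1, 0, 1} → 3 states.
For l_f = 3: m_f ∈ {m_i−1, m_i, m_i+1} ∩ [−3, 3] = {-1, 0, 1} → 3 states.
Total: 6.

6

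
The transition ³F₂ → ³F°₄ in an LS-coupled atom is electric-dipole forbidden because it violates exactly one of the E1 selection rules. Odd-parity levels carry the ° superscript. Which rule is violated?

Initial level: S=1, L=3, J=2, parity even. Final level: S=1, L=3, J=4, parity odd.
ΔL = 0, ±1 (not L=0↔0): L: 3 → 3, ΔL = +0 — satisfied.
Parity must change: even → odd — satisfied.
ΔJ = 0, ±1 (not J=0↔0): J: 2 → 4, ΔJ = +2 — violated.
ΔS = 0: S: 1 → 1 — satisfied.

the ΔJ = 0, ±1 rule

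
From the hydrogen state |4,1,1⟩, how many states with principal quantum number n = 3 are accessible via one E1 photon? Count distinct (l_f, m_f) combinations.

E1 requires Δl = ±1, so l_f ∈ {0, 2}; with 0 ≤ l_f ≤ n_f−1 = 2, the allowed l_f values are {0, 2}.
For l_f = 0: m_f ∈ {m_i−1, m_i, m_i+1} ∩ [−0, 0] = {0} → 1 state.
For l_f = 2: m_f ∈ {m_i−1, m_i, m_i+1} ∩ [−2, 2] = {0, 1, 2} → 3 states.
Total: 4.

4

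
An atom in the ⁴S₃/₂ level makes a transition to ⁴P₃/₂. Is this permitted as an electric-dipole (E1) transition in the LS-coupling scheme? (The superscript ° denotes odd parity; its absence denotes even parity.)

forbidden

Parity must change: even → even — fails.
ΔJ = 0, ±1 (not J=0↔0): J: 3/2 → 3/2, ΔJ = +0 — ok.
ΔS = 0: S: 3/2 → 3/2 — ok.
ΔL = 0, ±1 (not L=0↔0): L: 0 → 1, ΔL = +1 — ok.
Rule(s) violated: parity.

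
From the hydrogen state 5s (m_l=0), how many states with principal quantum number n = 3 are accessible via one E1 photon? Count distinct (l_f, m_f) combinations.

E1 requires Δl = ±1, so l_f ∈ {-1, 1}; with 0 ≤ l_f ≤ n_f−1 = 2, the allowed l_f values are {1}.
For l_f = 1: m_f ∈ {m_i−1, m_i, m_i+1} ∩ [−1, 1] = {-1, 0, 1} → 3 states.
Total: 3.

3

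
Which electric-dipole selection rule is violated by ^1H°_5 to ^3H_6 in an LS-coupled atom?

the ΔS = 0 rule

Reading off the term symbols: S 0→1, L 5→5, J 5→6, parity odd→even.
Parity must change: odd → even — ✓.
ΔS = 0: S: 0 → 1 — ✗.
ΔL = 0, ±1 (not L=0↔0): L: 5 → 5, ΔL = +0 — ✓.
ΔJ = 0, ±1 (not J=0↔0): J: 5 → 6, ΔJ = +1 — ✓.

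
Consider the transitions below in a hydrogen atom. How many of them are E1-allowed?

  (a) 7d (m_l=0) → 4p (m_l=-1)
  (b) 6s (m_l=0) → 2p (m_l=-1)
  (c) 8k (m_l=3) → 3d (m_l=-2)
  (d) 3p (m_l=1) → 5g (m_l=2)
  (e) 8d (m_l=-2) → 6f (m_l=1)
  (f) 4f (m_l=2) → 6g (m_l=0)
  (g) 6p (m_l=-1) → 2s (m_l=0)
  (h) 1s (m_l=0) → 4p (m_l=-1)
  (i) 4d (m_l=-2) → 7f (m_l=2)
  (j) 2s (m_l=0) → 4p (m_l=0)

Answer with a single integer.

(a) allowed
(b) allowed
(c) forbidden — Δl = -5 (E1 requires Δl = ±1); Δm_l = -5 (E1 requires Δm_l = 0, ±1)
(d) forbidden — Δl = +3 (E1 requires Δl = ±1)
(e) forbidden — Δm_l = +3 (E1 requires Δm_l = 0, ±1)
(f) forbidden — Δm_l = -2 (E1 requires Δm_l = 0, ±1)
(g) allowed
(h) allowed
(i) forbidden — Δm_l = +4 (E1 requires Δm_l = 0, ±1)
(j) allowed
Total allowed: 5 of 10.

5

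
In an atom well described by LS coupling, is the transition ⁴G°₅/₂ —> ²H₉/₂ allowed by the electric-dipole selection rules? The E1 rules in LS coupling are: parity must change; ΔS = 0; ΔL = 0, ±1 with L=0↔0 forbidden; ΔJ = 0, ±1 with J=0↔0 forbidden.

forbidden

Reading off the term symbols: S 3/2→1/2, L 4→5, J 5/2→9/2, parity odd→even.
Parity must change: odd → even — passes.
ΔS = 0: S: 3/2 → 1/2 — fails.
ΔL = 0, ±1 (not L=0↔0): L: 4 → 5, ΔL = +1 — passes.
ΔJ = 0, ±1 (not J=0↔0): J: 5/2 → 9/2, ΔJ = +2 — fails.
Rule(s) violated: ΔS, ΔJ.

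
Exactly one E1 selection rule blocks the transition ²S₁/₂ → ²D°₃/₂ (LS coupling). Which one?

the ΔL = 0, ±1 rule

Reading off the term symbols: S 1/2→1/2, L 0→2, J 1/2→3/2, parity even→odd.
Parity must change: even → odd — ✓.
ΔS = 0: S: 1/2 → 1/2 — ✓.
ΔL = 0, ±1 (not L=0↔0): L: 0 → 2, ΔL = +2 — ✗.
ΔJ = 0, ±1 (not J=0↔0): J: 1/2 → 3/2, ΔJ = +1 — ✓.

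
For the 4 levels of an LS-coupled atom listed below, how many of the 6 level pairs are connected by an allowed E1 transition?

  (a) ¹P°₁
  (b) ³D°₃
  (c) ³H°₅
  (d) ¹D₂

1

(a)–(b): forbidden (parity, ΔS, ΔJ).
(a)–(c): forbidden (parity, ΔS, ΔL, ΔJ).
(a)–(d): allowed.
(b)–(c): forbidden (parity, ΔL, ΔJ).
(b)–(d): forbidden (ΔS).
(c)–(d): forbidden (ΔS, ΔL, ΔJ).
Allowed pairs: 1 of 6.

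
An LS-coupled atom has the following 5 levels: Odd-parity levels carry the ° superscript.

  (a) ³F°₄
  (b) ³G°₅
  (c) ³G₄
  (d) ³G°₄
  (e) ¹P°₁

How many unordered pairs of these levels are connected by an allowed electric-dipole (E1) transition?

3

(a)–(b): forbidden (parity).
(a)–(c): allowed.
(a)–(d): forbidden (parity).
(a)–(e): forbidden (parity, ΔS, ΔL, ΔJ).
(b)–(c): allowed.
(b)–(d): forbidden (parity).
(b)–(e): forbidden (parity, ΔS, ΔL, ΔJ).
(c)–(d): allowed.
(c)–(e): forbidden (ΔS, ΔL, ΔJ).
(d)–(e): forbidden (parity, ΔS, ΔL, ΔJ).
Allowed pairs: 3 of 10.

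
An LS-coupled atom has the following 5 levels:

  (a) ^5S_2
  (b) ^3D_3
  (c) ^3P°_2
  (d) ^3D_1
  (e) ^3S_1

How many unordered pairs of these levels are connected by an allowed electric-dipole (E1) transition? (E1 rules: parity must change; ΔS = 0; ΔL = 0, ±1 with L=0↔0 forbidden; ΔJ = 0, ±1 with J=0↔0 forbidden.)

3

(a)–(b): forbidden (parity, ΔS, ΔL).
(a)–(c): forbidden (ΔS).
(a)–(d): forbidden (parity, ΔS, ΔL).
(a)–(e): forbidden (parity, ΔS, ΔL).
(b)–(c): allowed.
(b)–(d): forbidden (parity, ΔJ).
(b)–(e): forbidden (parity, ΔL, ΔJ).
(c)–(d): allowed.
(c)–(e): allowed.
(d)–(e): forbidden (parity, ΔL).
Allowed pairs: 3 of 10.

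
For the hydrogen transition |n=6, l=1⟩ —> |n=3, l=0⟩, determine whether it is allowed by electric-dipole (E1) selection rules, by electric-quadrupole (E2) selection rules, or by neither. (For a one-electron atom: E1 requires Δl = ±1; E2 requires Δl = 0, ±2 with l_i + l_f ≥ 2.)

Δl = 0 − 1 = -1; l_i + l_f = 1.
E1 (Δl = ±1): satisfied.
E2 (Δl = 0,±2, l_i+l_f ≥ 2): not satisfied.

E1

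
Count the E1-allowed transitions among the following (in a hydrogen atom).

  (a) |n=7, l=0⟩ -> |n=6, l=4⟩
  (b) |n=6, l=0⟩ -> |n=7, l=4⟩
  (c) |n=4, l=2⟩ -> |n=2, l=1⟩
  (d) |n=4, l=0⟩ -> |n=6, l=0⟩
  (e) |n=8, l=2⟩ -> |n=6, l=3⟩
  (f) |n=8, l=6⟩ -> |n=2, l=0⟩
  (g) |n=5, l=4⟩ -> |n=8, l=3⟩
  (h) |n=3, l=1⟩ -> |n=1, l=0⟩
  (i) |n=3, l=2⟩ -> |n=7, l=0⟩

(a) forbidden — Δl = +4 (E1 requires Δl = ±1)
(b) forbidden — Δl = +4 (E1 requires Δl = ±1)
(c) allowed
(d) forbidden — Δl = +0 (E1 requires Δl = ±1)
(e) allowed
(f) forbidden — Δl = -6 (E1 requires Δl = ±1)
(g) allowed
(h) allowed
(i) forbidden — Δl = -2 (E1 requires Δl = ±1)
Total allowed: 4 of 9.

4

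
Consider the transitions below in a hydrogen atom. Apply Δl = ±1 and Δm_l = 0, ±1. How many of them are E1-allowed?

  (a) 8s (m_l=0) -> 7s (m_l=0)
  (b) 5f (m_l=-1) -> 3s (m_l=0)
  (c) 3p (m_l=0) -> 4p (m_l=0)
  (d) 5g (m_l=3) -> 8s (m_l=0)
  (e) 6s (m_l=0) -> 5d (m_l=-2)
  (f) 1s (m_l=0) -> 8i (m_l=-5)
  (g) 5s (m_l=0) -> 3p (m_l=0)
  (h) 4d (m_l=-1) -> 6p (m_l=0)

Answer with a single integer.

(a) forbidden — Δl = +0 (E1 requires Δl = ±1)
(b) forbidden — Δl = -3 (E1 requires Δl = ±1)
(c) forbidden — Δl = +0 (E1 requires Δl = ±1)
(d) forbidden — Δl = -4 (E1 requires Δl = ±1); Δm_l = -3 (E1 requires Δm_l = 0, ±1)
(e) forbidden — Δl = +2 (E1 requires Δl = ±1); Δm_l = -2 (E1 requires Δm_l = 0, ±1)
(f) forbidden — Δl = +6 (E1 requires Δl = ±1); Δm_l = -5 (E1 requires Δm_l = 0, ±1)
(g) allowed
(h) allowed
Total allowed: 2 of 8.

2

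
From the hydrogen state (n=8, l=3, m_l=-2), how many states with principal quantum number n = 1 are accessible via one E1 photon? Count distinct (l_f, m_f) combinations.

E1 requires l_f ∈ {2, 4}, but neither lies in [0, 0], so no final state is reachable.
Total: 0.

0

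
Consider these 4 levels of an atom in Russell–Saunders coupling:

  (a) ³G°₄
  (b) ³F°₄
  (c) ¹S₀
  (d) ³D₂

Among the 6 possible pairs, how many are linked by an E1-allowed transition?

0

(a)–(b): forbidden (parity).
(a)–(c): forbidden (ΔS, ΔL, ΔJ).
(a)–(d): forbidden (ΔL, ΔJ).
(b)–(c): forbidden (ΔS, ΔL, ΔJ).
(b)–(d): forbidden (ΔJ).
(c)–(d): forbidden (parity, ΔS, ΔL, ΔJ).
Allowed pairs: 0 of 6.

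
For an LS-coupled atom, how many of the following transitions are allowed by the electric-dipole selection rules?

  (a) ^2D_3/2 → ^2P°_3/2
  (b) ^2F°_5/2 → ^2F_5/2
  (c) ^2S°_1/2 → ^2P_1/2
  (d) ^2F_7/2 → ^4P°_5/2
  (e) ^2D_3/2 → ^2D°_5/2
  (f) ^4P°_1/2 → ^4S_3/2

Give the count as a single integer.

5

(a) allowed
(b) allowed
(c) allowed
(d) forbidden (ΔS, ΔL fail)
(e) allowed
(f) allowed
Total allowed: 5 of 6.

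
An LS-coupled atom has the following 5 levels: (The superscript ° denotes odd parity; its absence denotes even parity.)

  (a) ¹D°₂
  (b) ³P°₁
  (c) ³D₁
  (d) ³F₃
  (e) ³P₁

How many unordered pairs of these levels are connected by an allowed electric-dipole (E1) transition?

(a)–(b): forbidden (parity, ΔS).
(a)–(c): forbidden (ΔS).
(a)–(d): forbidden (ΔS).
(a)–(e): forbidden (ΔS).
(b)–(c): allowed.
(b)–(d): forbidden (ΔL, ΔJ).
(b)–(e): allowed.
(c)–(d): forbidden (parity, ΔJ).
(c)–(e): forbidden (parity).
(d)–(e): forbidden (parity, ΔL, ΔJ).
Allowed pairs: 2 of 10.

2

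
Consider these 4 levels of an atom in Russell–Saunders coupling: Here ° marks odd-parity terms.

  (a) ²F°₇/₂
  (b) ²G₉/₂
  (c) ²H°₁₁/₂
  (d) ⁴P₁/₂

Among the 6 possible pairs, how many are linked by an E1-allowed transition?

(a)–(b): allowed.
(a)–(c): forbidden (parity, ΔL, ΔJ).
(a)–(d): forbidden (ΔS, ΔL, ΔJ).
(b)–(c): allowed.
(b)–(d): forbidden (parity, ΔS, ΔL, ΔJ).
(c)–(d): forbidden (ΔS, ΔL, ΔJ).
Allowed pairs: 2 of 6.

2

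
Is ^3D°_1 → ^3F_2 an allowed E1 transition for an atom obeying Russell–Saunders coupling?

allowed

Parity must change: odd → even — ✓.
ΔS = 0: S: 1 → 1 — ✓.
ΔL = 0, ±1 (not L=0↔0): L: 2 → 3, ΔL = +1 — ✓.
ΔJ = 0, ±1 (not J=0↔0): J: 1 → 2, ΔJ = +1 — ✓.
All four E1 rules are satisfied.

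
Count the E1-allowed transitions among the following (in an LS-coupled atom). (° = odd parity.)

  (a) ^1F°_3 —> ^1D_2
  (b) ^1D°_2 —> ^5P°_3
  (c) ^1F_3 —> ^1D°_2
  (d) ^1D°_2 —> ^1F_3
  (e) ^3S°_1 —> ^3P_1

(a) allowed
(b) forbidden (parity, ΔS fail)
(c) allowed
(d) allowed
(e) allowed
Total allowed: 4 of 5.

4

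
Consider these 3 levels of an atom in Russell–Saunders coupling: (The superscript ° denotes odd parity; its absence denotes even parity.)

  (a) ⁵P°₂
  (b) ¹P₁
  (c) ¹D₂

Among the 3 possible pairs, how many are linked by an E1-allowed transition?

(a)–(b): forbidden (ΔS).
(a)–(c): forbidden (ΔS).
(b)–(c): forbidden (parity).
Allowed pairs: 0 of 3.

0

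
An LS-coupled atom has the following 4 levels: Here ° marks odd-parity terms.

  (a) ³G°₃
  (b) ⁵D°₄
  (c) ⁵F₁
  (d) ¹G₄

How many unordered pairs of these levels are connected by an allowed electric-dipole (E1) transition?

(a)–(b): forbidden (parity, ΔS, ΔL).
(a)–(c): forbidden (ΔS, ΔJ).
(a)–(d): forbidden (ΔS).
(b)–(c): forbidden (ΔJ).
(b)–(d): forbidden (ΔS, ΔL).
(c)–(d): forbidden (parity, ΔS, ΔJ).
Allowed pairs: 0 of 6.

0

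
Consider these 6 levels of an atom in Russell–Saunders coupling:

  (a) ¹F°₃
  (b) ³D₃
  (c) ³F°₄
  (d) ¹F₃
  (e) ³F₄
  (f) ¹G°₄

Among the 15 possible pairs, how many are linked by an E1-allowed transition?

4

(a)–(b): forbidden (ΔS).
(a)–(c): forbidden (parity, ΔS).
(a)–(d): allowed.
(a)–(e): forbidden (ΔS).
(a)–(f): forbidden (parity).
(b)–(c): allowed.
(b)–(d): forbidden (parity, ΔS).
(b)–(e): forbidden (parity).
(b)–(f): forbidden (ΔS, ΔL).
(c)–(d): forbidden (ΔS).
(c)–(e): allowed.
(c)–(f): forbidden (parity, ΔS).
(d)–(e): forbidden (parity, ΔS).
(d)–(f): allowed.
(e)–(f): forbidden (ΔS).
Allowed pairs: 4 of 15.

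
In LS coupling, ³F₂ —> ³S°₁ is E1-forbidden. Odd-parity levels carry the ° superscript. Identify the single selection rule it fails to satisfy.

Reading off the term symbols: S 1→1, L 3→0, J 2→1, parity even→odd.
ΔL = 0, ±1 (not L=0↔0): L: 3 → 0, ΔL = -3 — violated.
ΔJ = 0, ±1 (not J=0↔0): J: 2 → 1, ΔJ = -1 — satisfied.
ΔS = 0: S: 1 → 1 — satisfied.
Parity must change: even → odd — satisfied.

the ΔL = 0, ±1 rule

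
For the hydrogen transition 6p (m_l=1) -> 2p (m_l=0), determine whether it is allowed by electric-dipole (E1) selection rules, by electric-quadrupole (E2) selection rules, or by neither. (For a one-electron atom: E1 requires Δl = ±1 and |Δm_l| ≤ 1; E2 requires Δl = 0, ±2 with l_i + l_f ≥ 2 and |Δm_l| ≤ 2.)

Δl = 1 − 1 = +0; l_i + l_f = 2.
Δm_l = -1.
E1 (Δl = ±1, |Δm_l| ≤ 1): not satisfied.
E2 (Δl = 0,±2, l_i+l_f ≥ 2, |Δm_l| ≤ 2): satisfied.

E2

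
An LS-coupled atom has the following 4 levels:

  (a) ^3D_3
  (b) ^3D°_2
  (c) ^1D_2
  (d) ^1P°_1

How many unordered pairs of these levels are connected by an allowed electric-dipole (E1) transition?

(a)–(b): allowed.
(a)–(c): forbidden (parity, ΔS).
(a)–(d): forbidden (ΔS, ΔJ).
(b)–(c): forbidden (ΔS).
(b)–(d): forbidden (parity, ΔS).
(c)–(d): allowed.
Allowed pairs: 2 of 6.

2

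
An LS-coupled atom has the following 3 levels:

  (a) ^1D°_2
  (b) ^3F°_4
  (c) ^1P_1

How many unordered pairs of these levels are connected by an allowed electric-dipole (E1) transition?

(a)–(b): forbidden (parity, ΔS, ΔJ).
(a)–(c): allowed.
(b)–(c): forbidden (ΔS, ΔL, ΔJ).
Allowed pairs: 1 of 3.

1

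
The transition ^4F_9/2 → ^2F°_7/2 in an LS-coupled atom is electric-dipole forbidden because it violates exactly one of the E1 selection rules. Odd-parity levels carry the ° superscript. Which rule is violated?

Reading off the term symbols: S 3/2→1/2, L 3→3, J 9/2→7/2, parity even→odd.
Parity must change: even → odd — passes.
ΔS = 0: S: 3/2 → 1/2 — fails.
ΔL = 0, ±1 (not L=0↔0): L: 3 → 3, ΔL = +0 — passes.
ΔJ = 0, ±1 (not J=0↔0): J: 9/2 → 7/2, ΔJ = -1 — passes.

the ΔS = 0 rule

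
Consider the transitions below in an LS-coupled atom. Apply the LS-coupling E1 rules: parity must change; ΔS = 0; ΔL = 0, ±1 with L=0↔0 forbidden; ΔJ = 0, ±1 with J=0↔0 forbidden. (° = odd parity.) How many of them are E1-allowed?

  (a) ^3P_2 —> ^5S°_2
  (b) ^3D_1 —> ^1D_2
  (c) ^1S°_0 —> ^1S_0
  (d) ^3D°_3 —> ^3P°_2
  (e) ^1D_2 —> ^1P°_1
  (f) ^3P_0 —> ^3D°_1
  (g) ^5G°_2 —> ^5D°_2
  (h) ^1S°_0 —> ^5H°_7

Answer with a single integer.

2

(a) forbidden (ΔS fails)
(b) forbidden (parity, ΔS fail)
(c) forbidden (ΔL, ΔJ fail)
(d) forbidden (parity fails)
(e) allowed
(f) allowed
(g) forbidden (parity, ΔL fail)
(h) forbidden (parity, ΔS, ΔL, ΔJ fail)
Total allowed: 2 of 8.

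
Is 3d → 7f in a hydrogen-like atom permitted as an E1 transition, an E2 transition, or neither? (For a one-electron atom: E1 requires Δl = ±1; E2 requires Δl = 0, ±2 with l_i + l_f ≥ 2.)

Δl = 3 − 2 = +1; l_i + l_f = 5.
E1 (Δl = ±1): satisfied.
E2 (Δl = 0,±2, l_i+l_f ≥ 2): not satisfied.

E1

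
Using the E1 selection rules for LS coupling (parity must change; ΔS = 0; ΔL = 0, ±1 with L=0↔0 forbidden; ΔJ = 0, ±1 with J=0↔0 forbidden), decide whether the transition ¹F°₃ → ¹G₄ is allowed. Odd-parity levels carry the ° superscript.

Initial level: S=0, L=3, J=3, parity odd. Final level: S=0, L=4, J=4, parity even.
Parity must change: odd → even — ok.
ΔJ = 0, ±1 (not J=0↔0): J: 3 → 4, ΔJ = +1 — ok.
ΔL = 0, ±1 (not L=0↔0): L: 3 → 4, ΔL = +1 — ok.
ΔS = 0: S: 0 → 0 — ok.
All four E1 rules are satisfied.

allowed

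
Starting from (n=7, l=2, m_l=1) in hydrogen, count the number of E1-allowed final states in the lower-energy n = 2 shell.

E1 requires Δl = ±1, so l_f ∈ {1, 3}; with 0 ≤ l_f ≤ n_f−1 = 1, the allowed l_f values are {1}.
For l_f = 1: m_f ∈ {m_i−1, m_i, m_i+1} ∩ [−1, 1] = {0, 1} → 2 states.
Total: 2.

2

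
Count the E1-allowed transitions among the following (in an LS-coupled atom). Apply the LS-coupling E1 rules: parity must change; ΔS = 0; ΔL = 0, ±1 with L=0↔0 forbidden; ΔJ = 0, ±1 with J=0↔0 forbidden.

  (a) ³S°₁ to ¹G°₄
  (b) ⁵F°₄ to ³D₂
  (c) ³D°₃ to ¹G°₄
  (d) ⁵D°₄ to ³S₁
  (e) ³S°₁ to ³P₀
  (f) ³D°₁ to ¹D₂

(a) forbidden (parity, ΔS, ΔL, ΔJ fail)
(b) forbidden (ΔS, ΔJ fail)
(c) forbidden (parity, ΔS, ΔL fail)
(d) forbidden (ΔS, ΔL, ΔJ fail)
(e) allowed
(f) forbidden (ΔS fails)
Total allowed: 1 of 6.

1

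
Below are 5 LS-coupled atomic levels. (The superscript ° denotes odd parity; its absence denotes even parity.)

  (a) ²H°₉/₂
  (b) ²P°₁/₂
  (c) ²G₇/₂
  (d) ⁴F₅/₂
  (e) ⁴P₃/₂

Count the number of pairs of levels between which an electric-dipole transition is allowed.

(a)–(b): forbidden (parity, ΔL, ΔJ).
(a)–(c): allowed.
(a)–(d): forbidden (ΔS, ΔL, ΔJ).
(a)–(e): forbidden (ΔS, ΔL, ΔJ).
(b)–(c): forbidden (ΔL, ΔJ).
(b)–(d): forbidden (ΔS, ΔL, ΔJ).
(b)–(e): forbidden (ΔS).
(c)–(d): forbidden (parity, ΔS).
(c)–(e): forbidden (parity, ΔS, ΔL, ΔJ).
(d)–(e): forbidden (parity, ΔL).
Allowed pairs: 1 of 10.

1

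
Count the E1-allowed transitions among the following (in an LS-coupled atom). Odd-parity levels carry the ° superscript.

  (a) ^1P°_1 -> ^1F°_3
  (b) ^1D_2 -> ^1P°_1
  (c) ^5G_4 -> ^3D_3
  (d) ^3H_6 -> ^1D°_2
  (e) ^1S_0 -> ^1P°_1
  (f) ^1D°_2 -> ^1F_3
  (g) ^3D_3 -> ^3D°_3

(a) forbidden (parity, ΔL, ΔJ fail)
(b) allowed
(c) forbidden (parity, ΔS, ΔL fail)
(d) forbidden (ΔS, ΔL, ΔJ fail)
(e) allowed
(f) allowed
(g) allowed
Total allowed: 4 of 7.

4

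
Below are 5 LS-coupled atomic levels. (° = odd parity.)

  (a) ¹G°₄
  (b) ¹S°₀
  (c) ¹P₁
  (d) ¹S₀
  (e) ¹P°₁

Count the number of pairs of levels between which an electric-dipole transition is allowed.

(a)–(b): forbidden (parity, ΔL, ΔJ).
(a)–(c): forbidden (ΔL, ΔJ).
(a)–(d): forbidden (ΔL, ΔJ).
(a)–(e): forbidden (parity, ΔL, ΔJ).
(b)–(c): allowed.
(b)–(d): forbidden (ΔL, ΔJ).
(b)–(e): forbidden (parity).
(c)–(d): forbidden (parity).
(c)–(e): allowed.
(d)–(e): allowed.
Allowed pairs: 3 of 10.

3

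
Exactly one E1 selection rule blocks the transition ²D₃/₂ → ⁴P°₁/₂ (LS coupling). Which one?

the ΔS = 0 rule

Initial level: S=1/2, L=2, J=3/2, parity even. Final level: S=3/2, L=1, J=1/2, parity odd.
ΔL = 0, ±1 (not L=0↔0): L: 2 → 1, ΔL = -1 — ✓.
ΔS = 0: S: 1/2 → 3/2 — ✗.
ΔJ = 0, ±1 (not J=0↔0): J: 3/2 → 1/2, ΔJ = -1 — ✓.
Parity must change: even → odd — ✓.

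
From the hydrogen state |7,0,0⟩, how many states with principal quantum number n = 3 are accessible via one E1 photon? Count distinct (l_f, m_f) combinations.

3

E1 requires Δl = ±1, so l_f ∈ {-1, 1}; with 0 ≤ l_f ≤ n_f−1 = 2, the allowed l_f values are {1}.
For l_f = 1: m_f ∈ {m_i−1, m_i, m_i+1} ∩ [−1, 1] = {-1, 0, 1} → 3 states.
Total: 3.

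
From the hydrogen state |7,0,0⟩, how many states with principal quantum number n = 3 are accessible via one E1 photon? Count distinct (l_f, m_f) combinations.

E1 requires Δl = ±1, so l_f ∈ {-1, 1}; with 0 ≤ l_f ≤ n_f−1 = 2, the allowed l_f values are {1}.
For l_f = 1: m_f ∈ {m_i−1, m_i, m_i+1} ∩ [−1, 1] = {-1, 0, 1} → 3 states.
Total: 3.

3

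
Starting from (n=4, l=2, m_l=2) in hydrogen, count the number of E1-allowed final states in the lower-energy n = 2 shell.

E1 requires Δl = ±1, so l_f ∈ {1, 3}; with 0 ≤ l_f ≤ n_f−1 = 1, the allowed l_f values are {1}.
For l_f = 1: m_f ∈ {m_i−1, m_i, m_i+1} ∩ [−1, 1] = {1} → 1 state.
Total: 1.

1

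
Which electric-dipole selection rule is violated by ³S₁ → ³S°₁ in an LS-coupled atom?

ΔJ = 0, ±1 (not J=0↔0): J: 1 → 1, ΔJ = +0 — ok.
Parity must change: even → odd — ok.
ΔS = 0: S: 1 → 1 — ok.
ΔL = 0, ±1 (not L=0↔0): L: 0 → 0, ΔL = +0 — fails.

the L=0 ↔ L=0 exclusion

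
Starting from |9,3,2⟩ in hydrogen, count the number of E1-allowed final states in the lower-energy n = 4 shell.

2

E1 requires Δl = ±1, so l_f ∈ {2, 4}; with 0 ≤ l_f ≤ n_f−1 = 3, the allowed l_f values are {2}.
For l_f = 2: m_f ∈ {m_i−1, m_i, m_i+1} ∩ [−2, 2] = {1, 2} → 2 states.
Total: 2.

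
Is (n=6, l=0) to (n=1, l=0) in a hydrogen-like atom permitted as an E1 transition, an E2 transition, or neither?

neither

Δl = 0 − 0 = +0; l_i + l_f = 0.
E1 (Δl = ±1): not satisfied.
E2 (Δl = 0,±2, l_i+l_f ≥ 2): not satisfied.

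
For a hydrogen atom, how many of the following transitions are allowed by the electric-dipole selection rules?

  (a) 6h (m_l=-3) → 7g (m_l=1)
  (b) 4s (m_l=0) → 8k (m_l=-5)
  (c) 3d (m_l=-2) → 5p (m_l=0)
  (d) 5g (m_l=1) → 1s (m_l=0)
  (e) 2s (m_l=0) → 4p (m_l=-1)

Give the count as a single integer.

1

(a) forbidden — Δm_l = +4 (E1 requires Δm_l = 0, ±1)
(b) forbidden — Δl = +7 (E1 requires Δl = ±1); Δm_l = -5 (E1 requires Δm_l = 0, ±1)
(c) forbidden — Δm_l = +2 (E1 requires Δm_l = 0, ±1)
(d) forbidden — Δl = -4 (E1 requires Δl = ±1)
(e) allowed
Total allowed: 1 of 5.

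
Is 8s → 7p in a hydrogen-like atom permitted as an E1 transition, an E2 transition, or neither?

E1

Δl = 1 − 0 = +1; l_i + l_f = 1.
E1 (Δl = ±1): satisfied.
E2 (Δl = 0,±2, l_i+l_f ≥ 2): not satisfied.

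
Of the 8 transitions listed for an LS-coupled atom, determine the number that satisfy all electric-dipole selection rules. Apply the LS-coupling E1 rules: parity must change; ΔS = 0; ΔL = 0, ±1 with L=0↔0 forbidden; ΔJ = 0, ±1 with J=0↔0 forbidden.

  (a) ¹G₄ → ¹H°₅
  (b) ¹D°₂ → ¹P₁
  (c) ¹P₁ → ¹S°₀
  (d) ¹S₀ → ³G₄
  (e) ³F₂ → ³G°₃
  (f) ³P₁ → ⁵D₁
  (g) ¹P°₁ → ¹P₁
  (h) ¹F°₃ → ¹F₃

(a) allowed
(b) allowed
(c) allowed
(d) forbidden (parity, ΔS, ΔL, ΔJ fail)
(e) allowed
(f) forbidden (parity, ΔS fail)
(g) allowed
(h) allowed
Total allowed: 6 of 8.

6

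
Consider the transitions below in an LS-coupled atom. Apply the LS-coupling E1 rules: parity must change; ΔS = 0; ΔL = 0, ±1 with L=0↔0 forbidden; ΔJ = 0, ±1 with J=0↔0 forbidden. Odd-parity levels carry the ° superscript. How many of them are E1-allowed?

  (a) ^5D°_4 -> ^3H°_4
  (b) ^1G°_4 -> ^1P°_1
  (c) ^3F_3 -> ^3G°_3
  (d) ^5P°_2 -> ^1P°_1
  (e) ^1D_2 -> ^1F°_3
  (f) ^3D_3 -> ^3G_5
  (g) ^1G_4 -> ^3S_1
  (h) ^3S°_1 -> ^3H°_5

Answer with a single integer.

2

(a) forbidden (parity, ΔS, ΔL fail)
(b) forbidden (parity, ΔL, ΔJ fail)
(c) allowed
(d) forbidden (parity, ΔS fail)
(e) allowed
(f) forbidden (parity, ΔL, ΔJ fail)
(g) forbidden (parity, ΔS, ΔL, ΔJ fail)
(h) forbidden (parity, ΔL, ΔJ fail)
Total allowed: 2 of 8.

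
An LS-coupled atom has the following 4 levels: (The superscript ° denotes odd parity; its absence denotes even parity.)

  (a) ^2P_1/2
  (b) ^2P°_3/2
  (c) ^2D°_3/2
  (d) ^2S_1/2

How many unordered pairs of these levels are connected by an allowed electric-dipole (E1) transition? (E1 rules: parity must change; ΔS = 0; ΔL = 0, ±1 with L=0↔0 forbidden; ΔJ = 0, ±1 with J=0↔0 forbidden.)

3

(a)–(b): allowed.
(a)–(c): allowed.
(a)–(d): forbidden (parity).
(b)–(c): forbidden (parity).
(b)–(d): allowed.
(c)–(d): forbidden (ΔL).
Allowed pairs: 3 of 6.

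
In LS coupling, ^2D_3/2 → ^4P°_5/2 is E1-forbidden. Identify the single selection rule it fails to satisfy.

Parity must change: even → odd — passes.
ΔS = 0: S: 1/2 → 3/2 — fails.
ΔL = 0, ±1 (not L=0↔0): L: 2 → 1, ΔL = -1 — passes.
ΔJ = 0, ±1 (not J=0↔0): J: 3/2 → 5/2, ΔJ = +1 — passes.

the ΔS = 0 rule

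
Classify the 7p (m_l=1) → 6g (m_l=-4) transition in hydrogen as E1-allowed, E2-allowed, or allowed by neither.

neither

Δl = 4 − 1 = +3; l_i + l_f = 5.
Δm_l = -5.
E1 (Δl = ±1, |Δm_l| ≤ 1): not satisfied.
E2 (Δl = 0,±2, l_i+l_f ≥ 2, |Δm_l| ≤ 2): not satisfied.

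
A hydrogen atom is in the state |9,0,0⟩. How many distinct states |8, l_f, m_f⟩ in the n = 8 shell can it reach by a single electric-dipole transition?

3

E1 requires Δl = ±1, so l_f ∈ {-1, 1}; with 0 ≤ l_f ≤ n_f−1 = 7, the allowed l_f values are {1}.
For l_f = 1: m_f ∈ {m_i−1, m_i, m_i+1} ∩ [−1, 1] = {-1, 0, 1} → 3 states.
Total: 3.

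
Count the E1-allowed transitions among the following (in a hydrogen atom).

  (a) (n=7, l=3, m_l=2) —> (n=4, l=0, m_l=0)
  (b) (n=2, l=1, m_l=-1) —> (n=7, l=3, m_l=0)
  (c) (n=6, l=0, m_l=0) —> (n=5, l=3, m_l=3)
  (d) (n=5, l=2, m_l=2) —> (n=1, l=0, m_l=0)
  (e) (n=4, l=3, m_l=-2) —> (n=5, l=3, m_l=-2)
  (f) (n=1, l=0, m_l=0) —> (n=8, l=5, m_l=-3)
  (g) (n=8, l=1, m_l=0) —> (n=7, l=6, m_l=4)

0

(a) forbidden — Δl = -3 (E1 requires Δl = ±1); Δm_l = -2 (E1 requires Δm_l = 0, ±1)
(b) forbidden — Δl = +2 (E1 requires Δl = ±1)
(c) forbidden — Δl = +3 (E1 requires Δl = ±1); Δm_l = +3 (E1 requires Δm_l = 0, ±1)
(d) forbidden — Δl = -2 (E1 requires Δl = ±1); Δm_l = -2 (E1 requires Δm_l = 0, ±1)
(e) forbidden — Δl = +0 (E1 requires Δl = ±1)
(f) forbidden — Δl = +5 (E1 requires Δl = ±1); Δm_l = -3 (E1 requires Δm_l = 0, ±1)
(g) forbidden — Δl = +5 (E1 requires Δl = ±1); Δm_l = +4 (E1 requires Δm_l = 0, ±1)
Total allowed: 0 of 7.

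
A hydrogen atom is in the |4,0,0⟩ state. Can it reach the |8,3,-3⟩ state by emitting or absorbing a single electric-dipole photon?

Δl = 3 − 0 = +3; the E1 rule Δl = ±1 is fails.
m_l: 0 → -3 (Δm_l = -3). |Δm_l| ≤ 1 fails.
The transition is electric-dipole forbidden.

forbidden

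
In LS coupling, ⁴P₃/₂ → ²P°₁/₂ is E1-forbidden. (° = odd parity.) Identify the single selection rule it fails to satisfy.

Initial level: S=3/2, L=1, J=3/2, parity even. Final level: S=1/2, L=1, J=1/2, parity odd.
Parity must change: even → odd — ✓.
ΔS = 0: S: 3/2 → 1/2 — ✗.
ΔL = 0, ±1 (not L=0↔0): L: 1 → 1, ΔL = +0 — ✓.
ΔJ = 0, ±1 (not J=0↔0): J: 3/2 → 1/2, ΔJ = -1 — ✓.

the ΔS = 0 rule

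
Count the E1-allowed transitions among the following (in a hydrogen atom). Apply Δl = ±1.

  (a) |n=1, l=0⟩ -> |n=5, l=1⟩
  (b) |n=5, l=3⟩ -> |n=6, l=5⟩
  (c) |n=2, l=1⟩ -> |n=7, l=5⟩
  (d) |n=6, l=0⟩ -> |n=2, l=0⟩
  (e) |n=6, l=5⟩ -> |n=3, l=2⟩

(a) allowed
(b) forbidden — Δl = +2 (E1 requires Δl = ±1)
(c) forbidden — Δl = +4 (E1 requires Δl = ±1)
(d) forbidden — Δl = +0 (E1 requires Δl = ±1)
(e) forbidden — Δl = -3 (E1 requires Δl = ±1)
Total allowed: 1 of 5.

1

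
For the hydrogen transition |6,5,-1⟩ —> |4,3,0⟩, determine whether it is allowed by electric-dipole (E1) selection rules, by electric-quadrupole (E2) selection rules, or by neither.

E2

Δl = 3 − 5 = -2; l_i + l_f = 8.
Δm_l = +1.
E1 (Δl = ±1, |Δm_l| ≤ 1): not satisfied.
E2 (Δl = 0,±2, l_i+l_f ≥ 2, |Δm_l| ≤ 2): satisfied.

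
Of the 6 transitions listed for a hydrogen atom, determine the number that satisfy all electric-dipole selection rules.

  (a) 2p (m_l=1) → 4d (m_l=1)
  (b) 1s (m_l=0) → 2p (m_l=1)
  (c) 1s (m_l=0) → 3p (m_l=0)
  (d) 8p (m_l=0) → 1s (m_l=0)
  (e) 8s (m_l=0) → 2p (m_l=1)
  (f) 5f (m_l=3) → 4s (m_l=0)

5

(a) allowed
(b) allowed
(c) allowed
(d) allowed
(e) allowed
(f) forbidden — Δl = -3 (E1 requires Δl = ±1); Δm_l = -3 (E1 requires Δm_l = 0, ±1)
Total allowed: 5 of 6.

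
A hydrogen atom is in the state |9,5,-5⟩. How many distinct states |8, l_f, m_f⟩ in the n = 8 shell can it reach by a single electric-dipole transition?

E1 requires Δl = ±1, so l_f ∈ {4, 6}; with 0 ≤ l_f ≤ n_f−1 = 7, the allowed l_f values are {4, 6}.
For l_f = 4: m_f ∈ {m_i−1, m_i, m_i+1} ∩ [−4, 4] = {-4} → 1 state.
For l_f = 6: m_f ∈ {m_i−1, m_i, m_i+1} ∩ [−6, 6] = {-6, -5, -4} → 3 states.
Total: 4.

4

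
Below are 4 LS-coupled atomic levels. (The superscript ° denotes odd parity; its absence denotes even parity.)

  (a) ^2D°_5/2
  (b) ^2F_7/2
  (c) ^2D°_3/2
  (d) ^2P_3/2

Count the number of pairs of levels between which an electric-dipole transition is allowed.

(a)–(b): allowed.
(a)–(c): forbidden (parity).
(a)–(d): allowed.
(b)–(c): forbidden (ΔJ).
(b)–(d): forbidden (parity, ΔL, ΔJ).
(c)–(d): allowed.
Allowed pairs: 3 of 6.

3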